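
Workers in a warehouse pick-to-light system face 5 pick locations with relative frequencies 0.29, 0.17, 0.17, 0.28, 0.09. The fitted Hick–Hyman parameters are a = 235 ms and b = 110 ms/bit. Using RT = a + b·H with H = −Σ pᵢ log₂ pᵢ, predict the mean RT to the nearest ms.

H = 0.29·log₂(1/0.29) + 0.17·log₂(1/0.17) + 0.17·log₂(1/0.17) + 0.28·log₂(1/0.28) + 0.09·log₂(1/0.09) = 2.2140 bits.
RT = 235 + 110 × 2.2140 = 478.53 ms.

479 ms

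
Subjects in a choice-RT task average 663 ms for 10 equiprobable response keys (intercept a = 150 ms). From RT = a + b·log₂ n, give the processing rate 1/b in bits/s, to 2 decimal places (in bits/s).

b = (663 − 150)/log₂ 10 = 513/3.3219 = 154.428 ms per bit = 0.15443 s/bit; the reciprocal is 6.475 bits/s.

6.48 bits/s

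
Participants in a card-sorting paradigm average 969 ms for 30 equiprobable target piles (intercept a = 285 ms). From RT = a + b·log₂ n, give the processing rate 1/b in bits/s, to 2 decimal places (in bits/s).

7.17 bits/s

Choice component = 969 − 285 = 684 ms over log₂(30) = 4.9069 bits.
b = 684 / 4.9069 = 139.396 ms/bit, so 1/b = 7.174 bits/s.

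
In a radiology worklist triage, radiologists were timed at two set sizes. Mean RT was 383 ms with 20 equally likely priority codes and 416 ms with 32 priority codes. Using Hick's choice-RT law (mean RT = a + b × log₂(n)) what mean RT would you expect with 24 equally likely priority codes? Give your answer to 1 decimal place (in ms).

RT is linear in log₂ n, so two points fix the line:
  b = (416 − 383) / (log₂ 32 − log₂ 20) = 33 / (5 − 4.3219) = 48.667 ms/bit
  a = 383 − 48.667 × 4.3219 = 172.663 ms
Then RT(24) = 172.663 + 48.667 × log₂ 24 = 172.663 + 48.667 × 4.5850 ≈ 395.801 ms.

395.8 ms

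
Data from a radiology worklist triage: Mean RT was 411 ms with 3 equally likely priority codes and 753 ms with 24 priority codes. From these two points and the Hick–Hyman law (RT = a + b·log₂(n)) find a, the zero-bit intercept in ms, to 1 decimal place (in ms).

b = (RT₂ − RT₁)/(log₂ n₂ − log₂ n₁) = (753 − 411)/(4.5850 − 1.5850) = 114.000 ms/bit.
a = RT₁ − b·log₂ n₁ = 411 − 114.000 × 1.5850 = 230.314 ms.

230.3 ms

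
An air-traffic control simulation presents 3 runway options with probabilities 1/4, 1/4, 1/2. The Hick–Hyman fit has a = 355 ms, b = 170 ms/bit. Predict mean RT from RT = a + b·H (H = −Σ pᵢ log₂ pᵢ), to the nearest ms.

Each term −pᵢ log₂ pᵢ: 0.25·2 + 0.25·2 + 0.5·1; summed, H = 1.500 bits.
Mean RT = a + bH = 355 + 170·1.500 = 610.00 ms.

610 ms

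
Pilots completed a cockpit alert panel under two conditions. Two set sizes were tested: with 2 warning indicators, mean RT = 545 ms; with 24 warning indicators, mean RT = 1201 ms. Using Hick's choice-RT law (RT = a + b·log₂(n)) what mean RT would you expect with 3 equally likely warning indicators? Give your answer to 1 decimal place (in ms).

With log₂ n on the abscissa the relation is linear; from the two conditions:
  b = (1201 − 545) / (log₂ 24 − log₂ 2) = 656 / (4.5850 − 1) = 182.987 ms/bit
  a = 545 − 182.987 × 1 = 362.013 ms
Then RT(3) = 362.013 + 182.987 × log₂ 3 = 362.013 + 182.987 × 1.5850 ≈ 652.040 ms.

652.0 ms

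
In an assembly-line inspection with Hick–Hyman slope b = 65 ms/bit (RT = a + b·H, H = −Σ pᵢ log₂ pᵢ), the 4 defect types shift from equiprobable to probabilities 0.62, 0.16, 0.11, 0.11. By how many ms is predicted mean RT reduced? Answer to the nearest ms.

29 ms

The RT saving is b·ΔH. Equiprobable H₀ = log₂(4) = 2.0000 bits; with the given probabilities H = 1.5512 bits.
b·(H₀ − H) = 65 × (2.0000 − 1.5512) = 29.17 ms.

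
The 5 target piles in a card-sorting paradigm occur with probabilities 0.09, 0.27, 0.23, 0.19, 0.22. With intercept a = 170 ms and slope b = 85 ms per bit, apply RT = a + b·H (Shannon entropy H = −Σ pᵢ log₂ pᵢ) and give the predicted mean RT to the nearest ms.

361 ms

H = 0.09·log₂(1/0.09) + 0.27·log₂(1/0.27) + 0.23·log₂(1/0.23) + 0.19·log₂(1/0.19) + 0.22·log₂(1/0.22) = 2.2461 bits.
RT = 170 + 85 × 2.2461 = 360.92 ms.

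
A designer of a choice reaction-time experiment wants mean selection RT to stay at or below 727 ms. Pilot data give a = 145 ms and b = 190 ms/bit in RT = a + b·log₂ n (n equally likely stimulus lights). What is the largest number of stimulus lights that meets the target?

8

Set 145 + 190·log₂ n ≤ 727 → log₂ n ≤ (727 − 145)/190 = 3.0632.
So n ≤ 2^3.0632 = 8.358; the largest integer n is 8.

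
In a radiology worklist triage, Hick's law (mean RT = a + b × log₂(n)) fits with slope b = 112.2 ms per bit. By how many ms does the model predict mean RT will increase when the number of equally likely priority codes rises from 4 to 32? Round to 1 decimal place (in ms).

336.6 ms

The intercept a cancels: ΔRT = b·(log₂ n₂ − log₂ n₁) = b·log₂(n₂/n₁).
log₂(32) − log₂(4) = log₂(32/4) = log₂(8) = 3.
ΔRT = 112.2 × 3.0000 = 336.600 ms.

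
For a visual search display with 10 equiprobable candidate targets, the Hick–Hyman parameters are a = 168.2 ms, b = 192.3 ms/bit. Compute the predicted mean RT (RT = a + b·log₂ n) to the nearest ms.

log₂(10) = 3.3219 bits, so RT = 168.2 + 192.3 × 3.3219 ≈ 807.007 ms.

807 ms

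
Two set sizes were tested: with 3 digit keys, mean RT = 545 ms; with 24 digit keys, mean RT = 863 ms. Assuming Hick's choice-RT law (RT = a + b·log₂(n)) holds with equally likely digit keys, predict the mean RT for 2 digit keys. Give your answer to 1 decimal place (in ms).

483.0 ms

With log₂ n on the abscissa the relation is linear; from the two conditions:
  b = (863 − 545) / (log₂ 24 − log₂ 3) = 318 / (4.5850 − 1.5850) = 106.000 ms/bit
  a = 545 − 106.000 × 1.5850 = 376.994 ms
Then RT(2) = 376.994 + 106.000 × log₂ 2 = 376.994 + 106.000 × 1 ≈ 482.994 ms.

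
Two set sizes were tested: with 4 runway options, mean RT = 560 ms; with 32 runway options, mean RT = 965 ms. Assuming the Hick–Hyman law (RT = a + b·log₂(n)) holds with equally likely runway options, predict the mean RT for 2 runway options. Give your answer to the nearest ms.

Solve the two-equation system in a and b:
  b = (965 − 560) / (log₂ 32 − log₂ 4) = 405 / (5 − 2) = 135 ms/bit
  a = 560 − 135 × 2 = 290 ms
Then RT(2) = 290 + 135 × log₂ 2 = 290 + 135 × 1 ≈ 425.000 ms.

425 ms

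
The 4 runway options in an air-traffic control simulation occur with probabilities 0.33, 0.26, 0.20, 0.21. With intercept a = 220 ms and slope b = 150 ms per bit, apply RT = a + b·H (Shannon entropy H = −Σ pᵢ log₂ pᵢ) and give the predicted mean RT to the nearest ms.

516 ms

Entropy contributions −pᵢ log₂ pᵢ: 0.5278, 0.5053, 0.4644, 0.4728; sum H = 1.9703 bits.
RT = a + bH = 220 + 150·1.9703 = 515.55 ms.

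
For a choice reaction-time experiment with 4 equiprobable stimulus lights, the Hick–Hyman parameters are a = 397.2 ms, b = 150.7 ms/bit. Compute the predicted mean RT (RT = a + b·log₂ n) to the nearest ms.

log₂(4) = 2 bits, so RT = 397.2 + 150.7 × 2 ≈ 698.600 ms.

699 ms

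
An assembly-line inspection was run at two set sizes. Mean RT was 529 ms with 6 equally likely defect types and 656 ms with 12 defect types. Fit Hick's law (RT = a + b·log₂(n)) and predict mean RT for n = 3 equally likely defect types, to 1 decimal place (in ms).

RT is linear in log₂ n, so two points fix the line:
  b = (656 − 529) / (log₂ 12 − log₂ 6) = 127 / (3.5850 − 2.5850) = 127.000 ms/bit
  a = 529 − 127.000 × 2.5850 = 200.710 ms
Then RT(3) = 200.710 + 127.000 × log₂ 3 = 200.710 + 127.000 × 1.5850 ≈ 402.000 ms.

402.0 ms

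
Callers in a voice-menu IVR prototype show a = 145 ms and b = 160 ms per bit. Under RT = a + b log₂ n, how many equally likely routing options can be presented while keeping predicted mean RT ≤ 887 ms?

Information budget: (887 − 145)/160 = 4.6375 bits, so n ≤ 2^4.6375 = 24.890 → at most 24.

24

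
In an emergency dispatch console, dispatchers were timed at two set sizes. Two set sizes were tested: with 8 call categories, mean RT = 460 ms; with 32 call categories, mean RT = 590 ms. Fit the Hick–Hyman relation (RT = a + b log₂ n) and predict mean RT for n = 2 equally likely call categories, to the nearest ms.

Solve the two-equation system in a and b:
  b = (590 − 460) / (log₂ 32 − log₂ 8) = 130 / (5 − 3) = 65 ms/bit
  a = 460 − 65 × 3 = 265 ms
Then RT(2) = 265 + 65 × log₂ 2 = 265 + 65 × 1 ≈ 330.000 ms.

330 ms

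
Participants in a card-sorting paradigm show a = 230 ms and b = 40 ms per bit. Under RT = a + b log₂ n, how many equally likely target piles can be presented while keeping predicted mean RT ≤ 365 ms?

10

40·log₂ n ≤ 365 − 230 = 135, giving log₂ n ≤ 3.3750 and n ≤ 10.375. The largest whole number is 10.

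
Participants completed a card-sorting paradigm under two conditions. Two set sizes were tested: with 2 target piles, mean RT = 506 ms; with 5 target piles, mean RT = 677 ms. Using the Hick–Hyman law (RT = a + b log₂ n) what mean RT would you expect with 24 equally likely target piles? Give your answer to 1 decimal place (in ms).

Fit slope and intercept:
  b = (677 − 506) / (log₂ 5 − log₂ 2) = 171 / (2.3219 − 1) = 129.357 ms/bit
  a = 506 − 129.357 × 1 = 376.643 ms
Then RT(24) = 376.643 + 129.357 × log₂ 24 = 376.643 + 129.357 × 4.5850 ≈ 969.738 ms.

969.7 ms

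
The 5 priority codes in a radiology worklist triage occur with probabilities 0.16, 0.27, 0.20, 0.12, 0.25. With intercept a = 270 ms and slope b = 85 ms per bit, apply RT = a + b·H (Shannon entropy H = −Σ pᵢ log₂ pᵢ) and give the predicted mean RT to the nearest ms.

Entropy contributions −pᵢ log₂ pᵢ: 0.4230, 0.5100, 0.4644, 0.3671, 0.5000; sum H = 2.2645 bits.
RT = a + bH = 270 + 85·2.2645 = 462.48 ms.

462 ms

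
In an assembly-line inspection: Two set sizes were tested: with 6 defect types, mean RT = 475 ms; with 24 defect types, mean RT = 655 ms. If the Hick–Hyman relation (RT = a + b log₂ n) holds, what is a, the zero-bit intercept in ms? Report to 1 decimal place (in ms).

Slope: b = (655 − 475) / (log₂ 24 − log₂ 6) = 180/2.0000 = 90.000 ms/bit.
Intercept: a = 475 − 90.000·log₂(6) = 242.353 ms.

242.4 ms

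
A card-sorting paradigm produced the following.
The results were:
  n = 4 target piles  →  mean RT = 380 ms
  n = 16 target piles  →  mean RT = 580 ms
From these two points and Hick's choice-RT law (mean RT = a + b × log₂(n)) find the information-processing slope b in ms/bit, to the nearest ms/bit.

Slope: b = (580 − 380) / (log₂ 16 − log₂ 4) = 200/2.0000 = 100 ms/bit.

100 ms/bit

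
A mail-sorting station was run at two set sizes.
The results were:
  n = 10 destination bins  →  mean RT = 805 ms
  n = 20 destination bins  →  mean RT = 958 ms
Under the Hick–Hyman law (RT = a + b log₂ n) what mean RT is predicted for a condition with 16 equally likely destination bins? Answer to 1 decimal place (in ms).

With log₂ n on the abscissa the relation is linear; from the two conditions:
  b = (958 − 805) / (log₂ 20 − log₂ 10) = 153 / (4.3219 − 3.3219) = 153.000 ms/bit
  a = 805 − 153.000 × 3.3219 = 296.745 ms
Then RT(16) = 296.745 + 153.000 × log₂ 16 = 296.745 + 153.000 × 4 ≈ 908.745 ms.

908.7 ms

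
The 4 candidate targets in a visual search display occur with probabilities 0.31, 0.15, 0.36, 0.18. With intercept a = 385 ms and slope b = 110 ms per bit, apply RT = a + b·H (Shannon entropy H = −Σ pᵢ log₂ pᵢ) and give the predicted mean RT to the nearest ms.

595 ms

H = 0.31·log₂(1/0.31) + 0.15·log₂(1/0.15) + 0.36·log₂(1/0.36) + 0.18·log₂(1/0.18) = 1.9103 bits.
RT = 385 + 110 × 1.9103 = 595.13 ms.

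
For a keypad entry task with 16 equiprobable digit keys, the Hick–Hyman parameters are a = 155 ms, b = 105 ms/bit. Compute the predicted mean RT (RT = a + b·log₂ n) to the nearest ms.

575 ms

log₂(16) = 4 bits, so RT = 155 + 105 × 4 ≈ 575.000 ms.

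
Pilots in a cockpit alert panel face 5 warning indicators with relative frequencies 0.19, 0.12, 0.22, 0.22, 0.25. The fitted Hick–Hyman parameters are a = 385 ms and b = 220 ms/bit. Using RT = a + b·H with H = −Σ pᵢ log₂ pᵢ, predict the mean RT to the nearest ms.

H = 0.19·log₂(1/0.19) + 0.12·log₂(1/0.12) + 0.22·log₂(1/0.22) + 0.22·log₂(1/0.22) + 0.25·log₂(1/0.25) = 2.2834 bits.
RT = 385 + 220 × 2.2834 = 887.36 ms.

887 ms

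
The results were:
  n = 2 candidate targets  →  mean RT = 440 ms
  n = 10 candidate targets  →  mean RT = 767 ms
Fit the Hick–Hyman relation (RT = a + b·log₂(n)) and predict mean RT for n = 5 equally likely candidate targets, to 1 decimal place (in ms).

626.2 ms

Solve the two-equation system in a and b:
  b = (767 − 440) / (log₂ 10 − log₂ 2) = 327 / (3.3219 − 1) = 140.831 ms/bit
  a = 440 − 140.831 × 1 = 299.169 ms
Then RT(5) = 299.169 + 140.831 × log₂ 5 = 299.169 + 140.831 × 2.3219 ≈ 626.169 ms.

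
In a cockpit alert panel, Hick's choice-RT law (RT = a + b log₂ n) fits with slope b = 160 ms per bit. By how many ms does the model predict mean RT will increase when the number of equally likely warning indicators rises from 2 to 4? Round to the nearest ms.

160 ms

Only the slope matters, since a is common to both: ΔRT = b·log₂(n₂/n₁).
log₂(4) − log₂(2) = log₂(4/2) = log₂(2) = 1.
ΔRT = 160 × 1.0000 = 160.000 ms.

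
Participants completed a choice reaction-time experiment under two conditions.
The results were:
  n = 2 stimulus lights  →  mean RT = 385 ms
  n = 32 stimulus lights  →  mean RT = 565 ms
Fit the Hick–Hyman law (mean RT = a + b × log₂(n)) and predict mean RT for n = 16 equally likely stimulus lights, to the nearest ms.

Solve the two-equation system in a and b:
  b = (565 − 385) / (log₂ 32 − log₂ 2) = 180 / (5 − 1) = 45 ms/bit
  a = 385 − 45 × 1 = 340 ms
Then RT(16) = 340 + 45 × log₂ 16 = 340 + 45 × 4 ≈ 520.000 ms.

520 ms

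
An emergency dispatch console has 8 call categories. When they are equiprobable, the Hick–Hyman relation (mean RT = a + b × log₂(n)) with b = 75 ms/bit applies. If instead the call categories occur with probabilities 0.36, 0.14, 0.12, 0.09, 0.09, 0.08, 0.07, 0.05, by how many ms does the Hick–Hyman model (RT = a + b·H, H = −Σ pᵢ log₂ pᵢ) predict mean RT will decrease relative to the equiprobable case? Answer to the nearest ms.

23 ms

Equiprobable entropy H₀ = log₂ 8 = 3.0000 bits.
Skewed entropy H = −Σ pᵢ log₂ pᵢ = 2.6963 bits.
ΔRT = b·(H₀ − H) = 75 × 0.3037 = 22.78 ms.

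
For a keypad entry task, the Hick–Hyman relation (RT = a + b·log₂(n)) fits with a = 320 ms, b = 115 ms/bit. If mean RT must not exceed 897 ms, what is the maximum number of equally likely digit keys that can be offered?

Information budget: (897 − 320)/115 = 5.0174 bits, so n ≤ 2^5.0174 = 32.388 → at most 32.

32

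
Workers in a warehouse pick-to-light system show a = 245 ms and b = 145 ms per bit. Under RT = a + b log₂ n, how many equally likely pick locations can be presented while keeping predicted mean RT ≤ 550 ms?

Information budget: (550 − 245)/145 = 2.1034 bits, so n ≤ 2^2.1034 = 4.297 → at most 4.

4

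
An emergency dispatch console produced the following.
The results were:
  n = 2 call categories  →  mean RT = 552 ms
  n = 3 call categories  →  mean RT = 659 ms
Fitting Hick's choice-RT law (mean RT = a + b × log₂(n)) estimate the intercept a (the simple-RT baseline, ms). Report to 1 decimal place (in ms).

The slope on a log₂ axis is (659 − 552) / (1.5850 − 1) = 182.918 ms/bit.
a = RT₁ − b·log₂ n₁ = 552 − 182.918 × 1 = 369.082 ms.

369.1 ms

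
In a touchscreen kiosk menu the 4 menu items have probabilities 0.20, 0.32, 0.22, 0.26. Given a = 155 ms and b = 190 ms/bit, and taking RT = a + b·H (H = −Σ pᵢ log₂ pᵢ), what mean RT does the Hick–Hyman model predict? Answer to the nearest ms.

Entropy contributions −pᵢ log₂ pᵢ: 0.4644, 0.5260, 0.4806, 0.5053; sum H = 1.9763 bits.
RT = a + bH = 155 + 190·1.9763 = 530.49 ms.

530 ms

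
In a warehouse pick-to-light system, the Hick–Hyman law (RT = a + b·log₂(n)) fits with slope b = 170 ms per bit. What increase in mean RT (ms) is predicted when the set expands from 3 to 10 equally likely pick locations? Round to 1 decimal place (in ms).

ΔRT = (a + b log₂ n₂) − (a + b log₂ n₁) = b·(log₂ n₂ − log₂ n₁).
log₂(10) − log₂(3) = 3.3219 − 1.5850 = 1.7370.
ΔRT = 170 × 1.7370 = 295.284 ms.

295.3 ms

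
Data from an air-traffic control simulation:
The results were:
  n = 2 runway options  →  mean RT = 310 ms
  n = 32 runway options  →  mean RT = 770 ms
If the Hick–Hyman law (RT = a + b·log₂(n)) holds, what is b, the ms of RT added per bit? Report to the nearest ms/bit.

b = (RT₂ − RT₁)/(log₂ n₂ − log₂ n₁) = (770 − 310)/(5 − 1) = 115 ms/bit.

115 ms/bit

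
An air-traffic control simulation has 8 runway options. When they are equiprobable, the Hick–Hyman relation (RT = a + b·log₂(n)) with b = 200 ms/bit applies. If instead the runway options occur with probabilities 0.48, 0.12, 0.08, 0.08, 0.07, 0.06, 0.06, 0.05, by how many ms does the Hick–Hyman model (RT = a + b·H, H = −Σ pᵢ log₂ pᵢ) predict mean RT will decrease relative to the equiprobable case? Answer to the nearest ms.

The RT saving is b·ΔH. Equiprobable H₀ = log₂(8) = 3.0000 bits; with the given probabilities H = 2.4301 bits.
b·(H₀ − H) = 200 × (3.0000 − 2.4301) = 113.99 ms.

114 ms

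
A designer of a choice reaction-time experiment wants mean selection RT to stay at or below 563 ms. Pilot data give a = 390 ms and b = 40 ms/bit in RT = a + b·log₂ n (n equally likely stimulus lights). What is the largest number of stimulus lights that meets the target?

20

40·log₂ n ≤ 563 − 390 = 173, giving log₂ n ≤ 4.3250 and n ≤ 20.043. The largest whole number is 20.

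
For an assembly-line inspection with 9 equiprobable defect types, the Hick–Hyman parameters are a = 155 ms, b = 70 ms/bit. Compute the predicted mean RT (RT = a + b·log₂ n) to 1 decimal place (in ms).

log₂(9) = 3.1699 bits, so RT = 155 + 70 × 3.1699 ≈ 376.895 ms.

376.9 ms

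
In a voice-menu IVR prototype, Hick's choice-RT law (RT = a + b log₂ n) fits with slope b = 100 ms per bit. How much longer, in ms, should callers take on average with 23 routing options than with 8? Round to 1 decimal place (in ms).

152.4 ms

ΔRT = (a + b log₂ n₂) − (a + b log₂ n₁) = b·(log₂ n₂ − log₂ n₁).
log₂(23) − log₂(8) = 4.5236 − 3 = 1.5236.
ΔRT = 100 × 1.5236 = 152.356 ms.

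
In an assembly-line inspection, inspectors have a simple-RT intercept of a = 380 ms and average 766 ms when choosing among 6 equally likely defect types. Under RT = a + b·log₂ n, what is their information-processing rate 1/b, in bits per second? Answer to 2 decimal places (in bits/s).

b = (766 − 380)/log₂ 6 = 386/2.5850 = 149.325 ms per bit = 0.14933 s/bit; the reciprocal is 6.697 bits/s.

6.70 bits/s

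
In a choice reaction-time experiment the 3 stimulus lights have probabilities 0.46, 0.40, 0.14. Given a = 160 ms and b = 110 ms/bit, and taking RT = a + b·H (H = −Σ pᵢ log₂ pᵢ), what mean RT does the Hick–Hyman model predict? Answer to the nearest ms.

H = 0.46·log₂(1/0.46) + 0.40·log₂(1/0.40) + 0.14·log₂(1/0.14) = 1.4412 bits.
RT = 160 + 110 × 1.4412 = 318.53 ms.

319 ms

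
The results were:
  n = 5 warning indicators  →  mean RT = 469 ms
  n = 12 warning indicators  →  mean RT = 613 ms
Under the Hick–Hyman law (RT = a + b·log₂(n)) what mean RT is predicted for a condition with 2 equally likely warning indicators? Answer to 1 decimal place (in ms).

With log₂ n on the abscissa the relation is linear; from the two conditions:
  b = (613 − 469) / (log₂ 12 − log₂ 5) = 144 / (3.5850 − 2.3219) = 114.011 ms/bit
  a = 469 − 114.011 × 2.3219 = 204.274 ms
Then RT(2) = 204.274 + 114.011 × log₂ 2 = 204.274 + 114.011 × 1 ≈ 318.285 ms.

318.3 ms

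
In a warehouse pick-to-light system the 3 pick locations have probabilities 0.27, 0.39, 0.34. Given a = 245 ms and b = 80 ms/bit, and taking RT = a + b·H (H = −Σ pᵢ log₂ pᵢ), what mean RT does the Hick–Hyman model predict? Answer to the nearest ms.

H = 0.27·log₂(1/0.27) + 0.39·log₂(1/0.39) + 0.34·log₂(1/0.34) = 1.5690 bits.
RT = 245 + 80 × 1.5690 = 370.52 ms.

371 ms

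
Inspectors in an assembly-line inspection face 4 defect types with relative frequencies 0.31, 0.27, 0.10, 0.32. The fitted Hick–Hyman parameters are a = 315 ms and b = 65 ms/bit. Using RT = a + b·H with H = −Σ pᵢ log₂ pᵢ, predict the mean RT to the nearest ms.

H = 0.31·log₂(1/0.31) + 0.27·log₂(1/0.27) + 0.10·log₂(1/0.10) + 0.32·log₂(1/0.32) = 1.8920 bits.
RT = 315 + 65 × 1.8920 = 437.98 ms.

438 ms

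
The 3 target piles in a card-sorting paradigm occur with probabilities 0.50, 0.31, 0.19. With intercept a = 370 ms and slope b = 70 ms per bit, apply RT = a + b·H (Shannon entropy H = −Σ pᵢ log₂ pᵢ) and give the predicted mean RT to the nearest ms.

474 ms

Entropy contributions −pᵢ log₂ pᵢ: 0.5000, 0.5238, 0.4552; sum H = 1.4790 bits.
RT = a + bH = 370 + 70·1.4790 = 473.53 ms.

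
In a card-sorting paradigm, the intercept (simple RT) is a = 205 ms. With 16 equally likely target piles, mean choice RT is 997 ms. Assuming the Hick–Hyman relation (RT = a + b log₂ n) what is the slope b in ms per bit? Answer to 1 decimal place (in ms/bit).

b = (997 − 205) / log₂(16) = 792 / 4 = 198.000 ms/bit.

198.0 ms/bit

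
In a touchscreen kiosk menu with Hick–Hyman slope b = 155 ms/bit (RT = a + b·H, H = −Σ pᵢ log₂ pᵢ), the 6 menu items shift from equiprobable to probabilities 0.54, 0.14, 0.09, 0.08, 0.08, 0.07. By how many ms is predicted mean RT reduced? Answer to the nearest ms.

84 ms

The RT saving is b·ΔH. Equiprobable H₀ = log₂(6) = 2.5850 bits; with the given probabilities H = 2.0414 bits.
b·(H₀ − H) = 155 × (2.5850 − 2.0414) = 84.26 ms.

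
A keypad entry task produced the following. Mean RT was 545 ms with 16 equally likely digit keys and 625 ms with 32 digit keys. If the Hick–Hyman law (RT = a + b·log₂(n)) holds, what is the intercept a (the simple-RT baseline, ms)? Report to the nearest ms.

225 ms

The slope on a log₂ axis is (625 − 545) / (5 − 4) = 80 ms/bit.
a = RT₁ − b·log₂ n₁ = 545 − 80 × 4 = 225.000 ms.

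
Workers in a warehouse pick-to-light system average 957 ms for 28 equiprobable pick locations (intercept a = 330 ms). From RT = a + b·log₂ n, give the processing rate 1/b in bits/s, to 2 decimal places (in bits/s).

b = (957 − 330)/log₂ 28 = 627/4.8074 = 130.425 ms per bit = 0.13043 s/bit; the reciprocal is 7.667 bits/s.

7.67 bits/s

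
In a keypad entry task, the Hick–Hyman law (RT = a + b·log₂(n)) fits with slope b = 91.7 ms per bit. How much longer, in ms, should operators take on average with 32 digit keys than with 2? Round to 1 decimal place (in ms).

ΔRT = (a + b log₂ n₂) − (a + b log₂ n₁) = b·(log₂ n₂ − log₂ n₁).
log₂(32) − log₂(2) = log₂(32/2) = log₂(16) = 4.
ΔRT = 91.7 × 4.0000 = 366.800 ms.

366.8 ms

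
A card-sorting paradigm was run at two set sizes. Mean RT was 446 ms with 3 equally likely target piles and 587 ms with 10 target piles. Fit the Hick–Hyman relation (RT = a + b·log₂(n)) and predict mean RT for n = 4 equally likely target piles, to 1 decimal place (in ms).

479.7 ms

Solve the two-equation system in a and b:
  b = (587 − 446) / (log₂ 10 − log₂ 3) = 141 / (3.3219 − 1.5850) = 81.176 ms/bit
  a = 446 − 81.176 × 1.5850 = 317.339 ms
Then RT(4) = 317.339 + 81.176 × log₂ 4 = 317.339 + 81.176 × 2 ≈ 479.691 ms.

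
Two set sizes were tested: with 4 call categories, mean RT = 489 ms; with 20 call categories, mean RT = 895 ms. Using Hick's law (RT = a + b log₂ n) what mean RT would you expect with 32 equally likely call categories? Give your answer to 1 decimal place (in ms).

1013.6 ms

With log₂ n on the abscissa the relation is linear; from the two conditions:
  b = (895 − 489) / (log₂ 20 − log₂ 4) = 406 / (4.3219 − 2) = 174.855 ms/bit
  a = 489 − 174.855 × 2 = 139.291 ms
Then RT(32) = 139.291 + 174.855 × log₂ 32 = 139.291 + 174.855 × 5 ≈ 1013.564 ms.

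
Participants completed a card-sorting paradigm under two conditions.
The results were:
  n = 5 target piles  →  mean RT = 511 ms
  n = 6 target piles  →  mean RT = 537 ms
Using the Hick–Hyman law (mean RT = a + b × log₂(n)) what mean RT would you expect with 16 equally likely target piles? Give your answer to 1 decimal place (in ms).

Fit slope and intercept:
  b = (537 − 511) / (log₂ 6 − log₂ 5) = 26 / (2.5850 − 2.3219) = 98.846 ms/bit
  a = 511 − 98.846 × 2.3219 = 281.486 ms
Then RT(16) = 281.486 + 98.846 × log₂ 16 = 281.486 + 98.846 × 4 ≈ 676.871 ms.

676.9 ms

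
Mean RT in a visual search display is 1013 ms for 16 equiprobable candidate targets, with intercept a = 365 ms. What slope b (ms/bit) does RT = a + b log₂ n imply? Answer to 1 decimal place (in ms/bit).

162.0 ms/bit

16 alternatives carry log₂ 16 = 4 bits; the choice cost is 1013 − 365 = 648 ms, so b = 648/4 = 162.000 ms/bit.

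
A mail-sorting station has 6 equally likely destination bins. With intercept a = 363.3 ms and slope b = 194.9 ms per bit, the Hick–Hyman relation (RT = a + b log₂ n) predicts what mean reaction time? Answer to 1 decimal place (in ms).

log₂(6) = 2.5850 bits, so RT = 363.3 + 194.9 × 2.5850 ≈ 867.109 ms.

867.1 ms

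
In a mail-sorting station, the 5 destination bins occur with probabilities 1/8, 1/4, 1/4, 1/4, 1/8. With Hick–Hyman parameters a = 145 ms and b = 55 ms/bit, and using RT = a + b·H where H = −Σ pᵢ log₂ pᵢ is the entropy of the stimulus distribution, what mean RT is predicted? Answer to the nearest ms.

269 ms

Each term −pᵢ log₂ pᵢ: 0.125·3 + 0.25·2 + 0.25·2 + 0.25·2 + 0.125·3; summed, H = 2.250 bits.
Mean RT = a + bH = 145 + 55·2.250 = 268.75 ms.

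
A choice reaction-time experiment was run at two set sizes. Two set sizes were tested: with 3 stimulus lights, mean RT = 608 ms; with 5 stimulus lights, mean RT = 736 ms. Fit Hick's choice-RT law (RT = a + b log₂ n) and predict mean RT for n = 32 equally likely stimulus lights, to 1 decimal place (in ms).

1201.1 ms

With log₂ n on the abscissa the relation is linear; from the two conditions:
  b = (736 − 608) / (log₂ 5 − log₂ 3) = 128 / (2.3219 − 1.5850) = 173.685 ms/bit
  a = 608 − 173.685 × 1.5850 = 332.716 ms
Then RT(32) = 332.716 + 173.685 × log₂ 32 = 332.716 + 173.685 × 5 ≈ 1201.141 ms.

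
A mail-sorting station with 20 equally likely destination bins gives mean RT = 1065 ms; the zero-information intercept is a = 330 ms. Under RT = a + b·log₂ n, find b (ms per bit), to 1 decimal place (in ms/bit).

log₂(20) = 4.3219 bits.
b = (RT − a)/log₂ n = (1065 − 330) / 4.3219 = 170.063 ms/bit.

170.1 ms/bit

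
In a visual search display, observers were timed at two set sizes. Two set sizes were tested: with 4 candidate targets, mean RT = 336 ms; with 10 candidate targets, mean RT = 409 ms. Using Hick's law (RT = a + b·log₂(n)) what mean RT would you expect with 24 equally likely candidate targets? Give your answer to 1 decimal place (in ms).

Solve the two-equation system in a and b:
  b = (409 − 336) / (log₂ 10 − log₂ 4) = 73 / (3.3219 − 2) = 55.222 ms/bit
  a = 336 − 55.222 × 2 = 225.555 ms
Then RT(24) = 225.555 + 55.222 × log₂ 24 = 225.555 + 55.222 × 4.5850 ≈ 478.748 ms.

478.7 ms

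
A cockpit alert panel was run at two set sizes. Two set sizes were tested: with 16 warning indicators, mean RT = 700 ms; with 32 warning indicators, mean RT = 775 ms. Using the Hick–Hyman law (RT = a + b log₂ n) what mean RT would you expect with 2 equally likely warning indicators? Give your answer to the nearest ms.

Solve the two-equation system in a and b:
  b = (775 − 700) / (log₂ 32 − log₂ 16) = 75 / (5 − 4) = 75 ms/bit
  a = 700 − 75 × 4 = 400 ms
Then RT(2) = 400 + 75 × log₂ 2 = 400 + 75 × 1 ≈ 475.000 ms.

475 ms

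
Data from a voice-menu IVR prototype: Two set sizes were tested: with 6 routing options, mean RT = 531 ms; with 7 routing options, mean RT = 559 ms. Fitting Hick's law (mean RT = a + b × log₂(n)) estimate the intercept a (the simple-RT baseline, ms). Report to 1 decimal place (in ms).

205.5 ms

The slope on a log₂ axis is (559 − 531) / (2.8074 − 2.5850) = 125.904 ms/bit.
a = RT₁ − b·log₂ n₁ = 531 − 125.904 × 2.5850 = 205.544 ms.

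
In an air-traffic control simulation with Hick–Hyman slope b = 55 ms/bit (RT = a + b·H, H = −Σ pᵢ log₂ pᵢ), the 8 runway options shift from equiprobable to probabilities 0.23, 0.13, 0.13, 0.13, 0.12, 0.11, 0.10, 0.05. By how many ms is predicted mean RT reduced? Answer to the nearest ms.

Equiprobable entropy H₀ = log₂ 8 = 3.0000 bits.
Skewed entropy H = −Σ pᵢ log₂ pᵢ = 2.9012 bits.
ΔRT = b·(H₀ − H) = 55 × 0.0988 = 5.43 ms.

5 ms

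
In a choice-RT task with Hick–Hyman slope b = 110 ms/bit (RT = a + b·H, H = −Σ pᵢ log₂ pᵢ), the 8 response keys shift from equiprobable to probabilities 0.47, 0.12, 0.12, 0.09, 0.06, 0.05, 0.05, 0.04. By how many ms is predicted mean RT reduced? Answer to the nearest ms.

The RT saving is b·ΔH. Equiprobable H₀ = log₂(8) = 3.0000 bits; with the given probabilities H = 2.4202 bits.
b·(H₀ − H) = 110 × (3.0000 − 2.4202) = 63.78 ms.

64 ms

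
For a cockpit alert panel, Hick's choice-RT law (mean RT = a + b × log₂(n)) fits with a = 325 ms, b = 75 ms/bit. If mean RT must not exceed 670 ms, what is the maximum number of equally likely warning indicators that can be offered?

24

Set 325 + 75·log₂ n ≤ 670 → log₂ n ≤ (670 − 325)/75 = 4.6000.
So n ≤ 2^4.6000 = 24.251; the largest integer n is 24.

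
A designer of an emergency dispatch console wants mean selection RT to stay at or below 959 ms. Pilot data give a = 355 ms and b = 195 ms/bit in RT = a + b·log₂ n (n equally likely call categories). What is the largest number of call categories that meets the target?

Set 355 + 195·log₂ n ≤ 959 → log₂ n ≤ (959 − 355)/195 = 3.0974.
So n ≤ 2^3.0974 = 8.559; the largest integer n is 8.

8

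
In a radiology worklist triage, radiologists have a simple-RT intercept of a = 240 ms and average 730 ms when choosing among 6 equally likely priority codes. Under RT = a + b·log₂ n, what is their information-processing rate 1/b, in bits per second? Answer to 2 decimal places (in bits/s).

Choice component = 730 − 240 = 490 ms over log₂(6) = 2.5850 bits.
b = 490 / 2.5850 = 189.558 ms/bit, so 1/b = 5.275 bits/s.

5.28 bits/s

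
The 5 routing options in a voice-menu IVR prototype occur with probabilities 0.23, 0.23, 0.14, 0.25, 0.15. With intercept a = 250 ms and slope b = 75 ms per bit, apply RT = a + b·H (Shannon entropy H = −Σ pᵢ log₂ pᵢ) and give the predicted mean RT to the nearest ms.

421 ms

H = 0.23·log₂(1/0.23) + 0.23·log₂(1/0.23) + 0.14·log₂(1/0.14) + 0.25·log₂(1/0.25) + 0.15·log₂(1/0.15) = 2.2830 bits.
RT = 250 + 75 × 2.2830 = 421.22 ms.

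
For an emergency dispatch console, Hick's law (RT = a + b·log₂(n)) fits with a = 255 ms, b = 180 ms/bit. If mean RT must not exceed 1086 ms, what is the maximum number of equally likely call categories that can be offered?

24

180·log₂ n ≤ 1086 − 255 = 831, giving log₂ n ≤ 4.6167 and n ≤ 24.533. The largest whole number is 24.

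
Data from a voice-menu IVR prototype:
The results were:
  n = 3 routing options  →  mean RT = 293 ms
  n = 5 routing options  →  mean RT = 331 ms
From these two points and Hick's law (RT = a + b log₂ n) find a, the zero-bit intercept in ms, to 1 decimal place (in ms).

Slope: b = (331 − 293) / (log₂ 5 − log₂ 3) = 38/0.7370 = 51.563 ms/bit.
a = RT₁ − b·log₂ n₁ = 293 − 51.563 × 1.5850 = 211.275 ms.

211.3 ms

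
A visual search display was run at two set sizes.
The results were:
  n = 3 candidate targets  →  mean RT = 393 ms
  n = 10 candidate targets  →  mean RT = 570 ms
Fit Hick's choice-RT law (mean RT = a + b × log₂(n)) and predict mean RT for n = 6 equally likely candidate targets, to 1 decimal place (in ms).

494.9 ms

Solve the two-equation system in a and b:
  b = (570 − 393) / (log₂ 10 − log₂ 3) = 177 / (3.3219 − 1.5850) = 101.902 ms/bit
  a = 393 − 101.902 × 1.5850 = 231.489 ms
Then RT(6) = 231.489 + 101.902 × log₂ 6 = 231.489 + 101.902 × 2.5850 ≈ 494.902 ms.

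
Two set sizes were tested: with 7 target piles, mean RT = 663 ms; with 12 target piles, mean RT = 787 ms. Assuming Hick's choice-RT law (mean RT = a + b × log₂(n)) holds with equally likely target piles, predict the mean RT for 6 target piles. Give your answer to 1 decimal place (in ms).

Solve the two-equation system in a and b:
  b = (787 − 663) / (log₂ 12 − log₂ 7) = 124 / (3.5850 − 2.8074) = 159.463 ms/bit
  a = 663 − 159.463 × 2.8074 = 215.329 ms
Then RT(6) = 215.329 + 159.463 × log₂ 6 = 215.329 + 159.463 × 2.5850 ≈ 627.537 ms.

627.5 ms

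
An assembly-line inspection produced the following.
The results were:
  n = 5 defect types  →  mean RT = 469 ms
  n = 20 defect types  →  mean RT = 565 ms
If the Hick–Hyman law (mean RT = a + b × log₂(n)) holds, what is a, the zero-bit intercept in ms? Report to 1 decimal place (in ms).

b = (RT₂ − RT₁)/(log₂ n₂ − log₂ n₁) = (565 − 469)/(4.3219 − 2.3219) = 48.000 ms/bit.
Intercept: a = 469 − 48.000·log₂(5) = 357.547 ms.

357.5 ms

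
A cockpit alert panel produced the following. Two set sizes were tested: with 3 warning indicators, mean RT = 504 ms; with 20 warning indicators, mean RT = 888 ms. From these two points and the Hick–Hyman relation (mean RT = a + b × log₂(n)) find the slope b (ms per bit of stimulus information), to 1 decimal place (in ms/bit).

140.3 ms/bit

The slope on a log₂ axis is (888 − 504) / (4.3219 − 1.5850) = 140.301 ms/bit.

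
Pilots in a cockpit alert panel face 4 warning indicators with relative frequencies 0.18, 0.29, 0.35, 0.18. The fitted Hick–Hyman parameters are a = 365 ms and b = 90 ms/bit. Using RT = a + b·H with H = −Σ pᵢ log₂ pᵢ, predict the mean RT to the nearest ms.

H = 0.18·log₂(1/0.18) + 0.29·log₂(1/0.29) + 0.35·log₂(1/0.35) + 0.18·log₂(1/0.18) = 1.9386 bits.
RT = 365 + 90 × 1.9386 = 539.48 ms.

539 ms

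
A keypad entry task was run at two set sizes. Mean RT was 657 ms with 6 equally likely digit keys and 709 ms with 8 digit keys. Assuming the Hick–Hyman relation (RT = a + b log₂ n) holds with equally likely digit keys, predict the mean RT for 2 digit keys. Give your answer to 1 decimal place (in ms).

458.4 ms

Solve the two-equation system in a and b:
  b = (709 − 657) / (log₂ 8 − log₂ 6) = 52 / (3 − 2.5850) = 125.290 ms/bit
  a = 657 − 125.290 × 2.5850 = 333.130 ms
Then RT(2) = 333.130 + 125.290 × log₂ 2 = 333.130 + 125.290 × 1 ≈ 458.420 ms.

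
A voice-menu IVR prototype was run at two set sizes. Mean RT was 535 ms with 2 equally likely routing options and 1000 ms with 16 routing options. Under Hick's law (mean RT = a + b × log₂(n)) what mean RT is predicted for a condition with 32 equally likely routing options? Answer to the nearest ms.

1155 ms

RT is linear in log₂ n, so two points fix the line:
  b = (1000 − 535) / (log₂ 16 − log₂ 2) = 465 / (4 − 1) = 155 ms/bit
  a = 535 − 155 × 1 = 380 ms
Then RT(32) = 380 + 155 × log₂ 32 = 380 + 155 × 5 ≈ 1155.000 ms.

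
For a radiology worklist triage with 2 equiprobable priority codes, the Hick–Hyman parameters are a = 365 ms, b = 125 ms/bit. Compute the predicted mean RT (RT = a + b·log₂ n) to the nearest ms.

490 ms

log₂(2) = 1 bits, so RT = 365 + 125 × 1 ≈ 490.000 ms.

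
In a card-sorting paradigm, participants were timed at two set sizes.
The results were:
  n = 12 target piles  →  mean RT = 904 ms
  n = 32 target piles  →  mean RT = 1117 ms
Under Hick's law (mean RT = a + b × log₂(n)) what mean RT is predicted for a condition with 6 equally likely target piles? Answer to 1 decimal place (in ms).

753.5 ms

RT is linear in log₂ n, so two points fix the line:
  b = (1117 − 904) / (log₂ 32 − log₂ 12) = 213 / (5 − 3.5850) = 150.526 ms/bit
  a = 904 − 150.526 × 3.5850 = 364.370 ms
Then RT(6) = 364.370 + 150.526 × log₂ 6 = 364.370 + 150.526 × 2.5850 ≈ 753.474 ms.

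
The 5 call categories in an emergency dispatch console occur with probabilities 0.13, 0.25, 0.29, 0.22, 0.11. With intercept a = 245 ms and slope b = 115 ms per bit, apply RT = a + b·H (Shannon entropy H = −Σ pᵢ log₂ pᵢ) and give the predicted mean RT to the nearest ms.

502 ms

Entropy contributions −pᵢ log₂ pᵢ: 0.3826, 0.5000, 0.5179, 0.4806, 0.3503; sum H = 2.2314 bits.
RT = a + bH = 245 + 115·2.2314 = 501.61 ms.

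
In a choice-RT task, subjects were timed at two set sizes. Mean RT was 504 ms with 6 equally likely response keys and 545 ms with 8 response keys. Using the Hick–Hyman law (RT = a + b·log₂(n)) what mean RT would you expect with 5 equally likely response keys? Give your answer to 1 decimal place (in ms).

478.0 ms

With log₂ n on the abscissa the relation is linear; from the two conditions:
  b = (545 − 504) / (log₂ 8 − log₂ 6) = 41 / (3 − 2.5850) = 98.786 ms/bit
  a = 504 − 98.786 × 2.5850 = 248.641 ms
Then RT(5) = 248.641 + 98.786 × log₂ 5 = 248.641 + 98.786 × 2.3219 ≈ 478.016 ms.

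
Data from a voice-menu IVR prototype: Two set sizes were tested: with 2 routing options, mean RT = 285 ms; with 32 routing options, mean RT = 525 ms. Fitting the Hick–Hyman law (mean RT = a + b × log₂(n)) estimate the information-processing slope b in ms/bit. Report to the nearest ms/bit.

60 ms/bit

b = (RT₂ − RT₁)/(log₂ n₂ − log₂ n₁) = (525 − 285)/(5 − 1) = 60 ms/bit.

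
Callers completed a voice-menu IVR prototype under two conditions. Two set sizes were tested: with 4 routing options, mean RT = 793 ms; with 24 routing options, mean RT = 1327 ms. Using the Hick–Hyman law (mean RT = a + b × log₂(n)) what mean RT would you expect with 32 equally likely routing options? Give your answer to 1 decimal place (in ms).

RT is linear in log₂ n, so two points fix the line:
  b = (1327 − 793) / (log₂ 24 − log₂ 4) = 534 / (4.5850 − 2) = 206.579 ms/bit
  a = 793 − 206.579 × 2 = 379.841 ms
Then RT(32) = 379.841 + 206.579 × log₂ 32 = 379.841 + 206.579 × 5 ≈ 1412.738 ms.

1412.7 ms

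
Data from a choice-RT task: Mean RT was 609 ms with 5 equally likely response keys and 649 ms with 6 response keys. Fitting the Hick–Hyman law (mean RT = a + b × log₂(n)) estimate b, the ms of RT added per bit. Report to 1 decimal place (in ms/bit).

b = (RT₂ − RT₁)/(log₂ n₂ − log₂ n₁) = (649 − 609)/(2.5850 − 2.3219) = 152.071 ms/bit.

152.1 ms/bit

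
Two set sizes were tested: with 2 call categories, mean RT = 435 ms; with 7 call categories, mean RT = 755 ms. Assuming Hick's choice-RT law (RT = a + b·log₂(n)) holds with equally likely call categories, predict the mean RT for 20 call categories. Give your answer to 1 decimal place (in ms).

With log₂ n on the abscissa the relation is linear; from the two conditions:
  b = (755 − 435) / (log₂ 7 − log₂ 2) = 320 / (2.8074 − 1) = 177.054 ms/bit
  a = 435 − 177.054 × 1 = 257.946 ms
Then RT(20) = 257.946 + 177.054 × log₂ 20 = 257.946 + 177.054 × 4.3219 ≈ 1023.162 ms.

1023.2 ms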